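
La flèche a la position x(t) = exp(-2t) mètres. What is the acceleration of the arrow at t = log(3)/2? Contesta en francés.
En partant de la position x(t) = exp(-2·t), nous prenons 2 dérivées. En prenant d/dt de x(t), nous trouvons v(t) = -2·exp(-2·t). En dérivant la vitesse, nous obtenons l'accélération: a(t) = 4·exp(-2·t). De l'équation de l'accélération a(t) = 4·exp(-2·t), nous substituons t = log(3)/2 pour obtenir a = 4/3.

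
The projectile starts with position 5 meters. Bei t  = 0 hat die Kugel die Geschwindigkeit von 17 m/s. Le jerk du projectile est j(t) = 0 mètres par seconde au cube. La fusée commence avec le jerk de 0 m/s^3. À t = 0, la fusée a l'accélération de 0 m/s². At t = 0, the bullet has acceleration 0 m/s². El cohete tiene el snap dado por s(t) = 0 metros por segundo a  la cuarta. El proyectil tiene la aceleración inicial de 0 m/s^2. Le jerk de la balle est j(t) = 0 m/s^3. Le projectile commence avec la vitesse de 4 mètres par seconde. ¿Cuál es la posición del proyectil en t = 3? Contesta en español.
Para resolver esto, necesitamos tomar 3 antiderivadas de nuestra ecuación de la sacudida j(t) = 0. Tomando ∫j(t)dt y aplicando a(0) = 0, encontramos a(t) = 0. Integrando la aceleración y usando la condición inicial v(0) = 4, obtenemos v(t) = 4. La integral de la velocidad, con x(0) = 5, da la posición: x(t) = 4·t + 5. Usando x(t) = 4·t + 5 y sustituyendo t = 3, encontramos x = 17.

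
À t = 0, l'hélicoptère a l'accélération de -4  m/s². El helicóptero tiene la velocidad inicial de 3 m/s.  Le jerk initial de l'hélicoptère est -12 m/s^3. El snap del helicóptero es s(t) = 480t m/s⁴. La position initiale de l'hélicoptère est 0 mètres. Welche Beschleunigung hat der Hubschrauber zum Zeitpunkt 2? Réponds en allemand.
Wir müssen das Integral unserer Gleichung für den Snap s(t) = 480·t 2-mal finden. Das Integral von dem Snap, mit j(0) = -12, ergibt den Ruck: j(t) = 240·t^2 - 12. Mit ∫j(t)dt und Anwendung von a(0) = -4, finden wir a(t) = 80·t^3 - 12·t - 4. Wir haben die Beschleunigung a(t) = 80·t^3 - 12·t - 4. Durch Einsetzen von t = 2: a(2) = 612.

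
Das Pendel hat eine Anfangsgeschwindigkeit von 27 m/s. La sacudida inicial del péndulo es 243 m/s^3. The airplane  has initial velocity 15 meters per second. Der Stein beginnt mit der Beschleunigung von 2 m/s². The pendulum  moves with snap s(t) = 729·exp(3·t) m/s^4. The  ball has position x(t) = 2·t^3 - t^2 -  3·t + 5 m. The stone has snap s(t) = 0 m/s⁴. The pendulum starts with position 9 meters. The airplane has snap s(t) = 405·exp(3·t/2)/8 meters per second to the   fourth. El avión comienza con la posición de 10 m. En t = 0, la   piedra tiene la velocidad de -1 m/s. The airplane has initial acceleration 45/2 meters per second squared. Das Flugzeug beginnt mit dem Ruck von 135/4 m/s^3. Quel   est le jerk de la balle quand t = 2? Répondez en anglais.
Starting from position x(t) = 2·t^3 - t^2 - 3·t + 5, we take 3 derivatives. The derivative of position gives velocity: v(t) = 6·t^2 - 2·t - 3. The derivative of velocity gives acceleration: a(t) = 12·t - 2. Differentiating acceleration, we get jerk: j(t) = 12. We have jerk j(t) = 12. Substituting t = 2: j(2) = 12.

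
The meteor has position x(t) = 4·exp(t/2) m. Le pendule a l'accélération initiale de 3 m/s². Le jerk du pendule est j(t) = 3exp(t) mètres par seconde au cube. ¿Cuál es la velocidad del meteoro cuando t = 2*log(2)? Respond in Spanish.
Partiendo de la posición x(t) = 4·exp(t/2), tomamos 1 derivada. La derivada de la posición da la velocidad: v(t) = 2·exp(t/2). Tenemos la velocidad v(t) = 2·exp(t/2). Sustituyendo t = 2*log(2): v(2*log(2)) = 4.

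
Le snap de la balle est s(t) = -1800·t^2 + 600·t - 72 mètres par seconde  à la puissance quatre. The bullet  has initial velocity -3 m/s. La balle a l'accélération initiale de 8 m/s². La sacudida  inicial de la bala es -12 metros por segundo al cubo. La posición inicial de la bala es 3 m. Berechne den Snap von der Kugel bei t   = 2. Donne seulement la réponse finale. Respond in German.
Der Snap bei t = 2 ist s = -6072.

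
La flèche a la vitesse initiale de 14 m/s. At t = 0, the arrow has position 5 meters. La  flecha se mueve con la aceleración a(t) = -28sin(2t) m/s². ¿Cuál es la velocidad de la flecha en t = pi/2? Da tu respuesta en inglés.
To find the answer, we compute 1 antiderivative of a(t) = -28·sin(2·t). The integral of acceleration, with v(0) = 14, gives velocity: v(t) = 14·cos(2·t). Using v(t) = 14·cos(2·t) and substituting t = pi/2, we find v = -14.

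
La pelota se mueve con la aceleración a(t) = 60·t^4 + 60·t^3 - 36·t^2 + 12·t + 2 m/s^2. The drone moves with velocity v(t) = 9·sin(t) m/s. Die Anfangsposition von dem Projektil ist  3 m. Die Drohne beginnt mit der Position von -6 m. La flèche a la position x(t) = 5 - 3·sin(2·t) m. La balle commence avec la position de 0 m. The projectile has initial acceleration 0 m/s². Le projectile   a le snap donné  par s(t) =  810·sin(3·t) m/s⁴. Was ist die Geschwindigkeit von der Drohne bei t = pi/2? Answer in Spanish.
Usando v(t) = 9·sin(t) y sustituyendo t = pi/2, encontramos v = 9.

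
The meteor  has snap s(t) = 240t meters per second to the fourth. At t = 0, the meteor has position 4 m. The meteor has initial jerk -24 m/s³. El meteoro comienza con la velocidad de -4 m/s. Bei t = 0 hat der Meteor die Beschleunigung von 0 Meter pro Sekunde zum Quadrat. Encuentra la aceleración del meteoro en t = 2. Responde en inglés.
To find the answer, we compute 2 antiderivatives of s(t) = 240·t. The integral of snap is jerk. Using j(0) = -24, we get j(t) = 120·t^2 - 24. Integrating jerk and using the initial condition a(0) = 0, we get a(t) = 40·t^3 - 24·t. Using a(t) = 40·t^3 - 24·t and substituting t = 2, we find a = 272.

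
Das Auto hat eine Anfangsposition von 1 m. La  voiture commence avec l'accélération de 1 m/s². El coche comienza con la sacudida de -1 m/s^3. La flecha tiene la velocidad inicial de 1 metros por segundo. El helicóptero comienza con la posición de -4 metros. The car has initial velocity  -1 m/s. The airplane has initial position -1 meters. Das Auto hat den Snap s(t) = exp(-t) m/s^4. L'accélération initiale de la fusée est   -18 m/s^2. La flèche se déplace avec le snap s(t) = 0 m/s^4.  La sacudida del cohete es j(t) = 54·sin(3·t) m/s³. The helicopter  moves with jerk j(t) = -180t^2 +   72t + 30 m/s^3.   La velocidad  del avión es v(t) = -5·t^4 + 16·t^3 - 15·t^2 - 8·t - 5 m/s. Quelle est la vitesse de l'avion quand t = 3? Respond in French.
En utilisant v(t) = -5·t^4 + 16·t^3 - 15·t^2 - 8·t - 5 et en substituant t = 3, nous trouvons v = -137.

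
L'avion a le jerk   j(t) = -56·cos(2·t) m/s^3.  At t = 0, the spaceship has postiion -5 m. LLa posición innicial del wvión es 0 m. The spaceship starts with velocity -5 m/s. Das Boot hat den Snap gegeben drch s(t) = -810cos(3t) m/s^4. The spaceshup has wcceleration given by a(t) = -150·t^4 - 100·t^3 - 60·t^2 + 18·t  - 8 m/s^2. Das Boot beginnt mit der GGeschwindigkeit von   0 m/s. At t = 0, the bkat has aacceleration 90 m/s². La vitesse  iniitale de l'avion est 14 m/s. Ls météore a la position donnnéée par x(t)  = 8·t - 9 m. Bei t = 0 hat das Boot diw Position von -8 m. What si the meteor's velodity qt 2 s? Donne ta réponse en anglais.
Starting from position x(t) = 8·t - 9, we take 1 derivative. Taking d/dt of x(t), we find v(t) = 8. From the given velocity equation v(t) = 8, we substitute t = 2 to get v = 8.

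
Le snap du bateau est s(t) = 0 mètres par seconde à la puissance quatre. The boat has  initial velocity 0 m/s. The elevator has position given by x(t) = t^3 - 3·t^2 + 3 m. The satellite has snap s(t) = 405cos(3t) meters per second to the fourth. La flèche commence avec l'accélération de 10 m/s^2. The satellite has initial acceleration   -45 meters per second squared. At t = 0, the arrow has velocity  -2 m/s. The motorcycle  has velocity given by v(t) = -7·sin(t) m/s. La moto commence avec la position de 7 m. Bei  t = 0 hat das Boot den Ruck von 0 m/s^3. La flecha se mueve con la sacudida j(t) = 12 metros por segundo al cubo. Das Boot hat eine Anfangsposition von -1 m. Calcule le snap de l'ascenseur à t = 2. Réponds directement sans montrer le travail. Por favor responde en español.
En t = 2, s = 0.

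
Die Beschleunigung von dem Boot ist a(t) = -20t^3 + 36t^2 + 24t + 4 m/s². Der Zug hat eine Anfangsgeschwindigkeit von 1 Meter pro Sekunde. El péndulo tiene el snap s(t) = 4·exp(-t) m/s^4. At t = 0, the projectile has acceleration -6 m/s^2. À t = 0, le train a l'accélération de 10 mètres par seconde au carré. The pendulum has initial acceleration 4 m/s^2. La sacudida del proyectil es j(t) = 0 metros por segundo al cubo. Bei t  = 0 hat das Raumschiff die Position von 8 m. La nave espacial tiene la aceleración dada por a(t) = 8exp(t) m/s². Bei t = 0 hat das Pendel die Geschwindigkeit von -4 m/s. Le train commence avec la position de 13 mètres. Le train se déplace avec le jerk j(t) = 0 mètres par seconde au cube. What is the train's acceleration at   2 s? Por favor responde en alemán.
Wir müssen das Integral unserer Gleichung für den Ruck j(t) = 0 1-mal finden. Das Integral von dem Ruck, mit a(0) = 10, ergibt die Beschleunigung: a(t) = 10. Aus der Gleichung für die Beschleunigung a(t) = 10, setzen wir t = 2 ein und erhalten a = 10.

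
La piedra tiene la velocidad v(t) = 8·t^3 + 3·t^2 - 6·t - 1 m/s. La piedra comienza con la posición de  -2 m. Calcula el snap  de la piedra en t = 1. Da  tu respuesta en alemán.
Wir müssen unsere Gleichung für die Geschwindigkeit v(t) = 8·t^3 + 3·t^2 - 6·t - 1 3-mal ableiten. Mit d/dt von v(t) finden wir a(t) = 24·t^2 + 6·t - 6. Die Ableitung von der Beschleunigung ergibt den Ruck: j(t) = 48·t + 6. Durch Ableiten von dem Ruck erhalten wir den Snap: s(t) = 48. Mit s(t) = 48 und Einsetzen von t = 1, finden wir s = 48.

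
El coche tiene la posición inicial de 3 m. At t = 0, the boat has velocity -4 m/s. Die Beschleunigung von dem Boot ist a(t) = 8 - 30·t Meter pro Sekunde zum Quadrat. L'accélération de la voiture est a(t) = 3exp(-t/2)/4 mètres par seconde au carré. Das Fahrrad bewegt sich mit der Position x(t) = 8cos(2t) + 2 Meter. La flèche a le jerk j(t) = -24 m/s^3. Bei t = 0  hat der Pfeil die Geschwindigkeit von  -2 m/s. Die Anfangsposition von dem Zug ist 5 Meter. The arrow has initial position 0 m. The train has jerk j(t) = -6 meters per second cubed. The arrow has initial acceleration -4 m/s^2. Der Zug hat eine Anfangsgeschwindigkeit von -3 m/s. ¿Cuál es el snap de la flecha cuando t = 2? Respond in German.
Um dies zu lösen, müssen wir 1 Ableitung unserer Gleichung für den Ruck j(t) = -24 nehmen. Die Ableitung von dem Ruck ergibt den Snap: s(t) = 0. Aus der Gleichung für den Snap s(t) = 0, setzen wir t = 2 ein und erhalten s = 0.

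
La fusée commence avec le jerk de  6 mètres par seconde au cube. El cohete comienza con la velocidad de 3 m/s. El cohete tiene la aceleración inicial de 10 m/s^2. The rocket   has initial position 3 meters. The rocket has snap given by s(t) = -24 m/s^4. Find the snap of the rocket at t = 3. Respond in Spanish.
De la ecuación del snap s(t) = -24, sustituimos t = 3 para obtener s = -24.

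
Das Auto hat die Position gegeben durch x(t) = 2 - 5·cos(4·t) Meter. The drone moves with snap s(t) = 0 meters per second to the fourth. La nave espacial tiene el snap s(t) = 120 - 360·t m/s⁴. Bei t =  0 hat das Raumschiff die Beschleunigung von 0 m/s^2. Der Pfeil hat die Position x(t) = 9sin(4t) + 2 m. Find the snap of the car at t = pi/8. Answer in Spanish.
Para resolver esto, necesitamos tomar 4 derivadas de nuestra ecuación de la posición x(t) = 2 - 5·cos(4·t). La derivada de la posición da la velocidad: v(t) = 20·sin(4·t). Tomando d/dt de v(t), encontramos a(t) = 80·cos(4·t). Derivando la aceleración, obtenemos la sacudida: j(t) = -320·sin(4·t). La derivada de la sacudida da el snap: s(t) = -1280·cos(4·t). De la ecuación del snap s(t) = -1280·cos(4·t), sustituimos t = pi/8 para obtener s = 0.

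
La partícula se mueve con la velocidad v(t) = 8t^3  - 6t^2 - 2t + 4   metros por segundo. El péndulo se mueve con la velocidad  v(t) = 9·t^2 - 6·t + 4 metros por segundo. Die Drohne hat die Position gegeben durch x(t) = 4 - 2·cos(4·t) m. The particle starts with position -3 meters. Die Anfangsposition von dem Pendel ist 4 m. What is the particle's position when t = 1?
To solve this, we need to take 1 antiderivative of our velocity equation v(t) = 8·t^3 - 6·t^2 - 2·t + 4. Integrating velocity and using the initial condition x(0) = -3, we get x(t) = 2·t^4 - 2·t^3 - t^2 + 4·t - 3. Using x(t) = 2·t^4 - 2·t^3 - t^2 + 4·t - 3 and substituting t = 1, we find x = 0.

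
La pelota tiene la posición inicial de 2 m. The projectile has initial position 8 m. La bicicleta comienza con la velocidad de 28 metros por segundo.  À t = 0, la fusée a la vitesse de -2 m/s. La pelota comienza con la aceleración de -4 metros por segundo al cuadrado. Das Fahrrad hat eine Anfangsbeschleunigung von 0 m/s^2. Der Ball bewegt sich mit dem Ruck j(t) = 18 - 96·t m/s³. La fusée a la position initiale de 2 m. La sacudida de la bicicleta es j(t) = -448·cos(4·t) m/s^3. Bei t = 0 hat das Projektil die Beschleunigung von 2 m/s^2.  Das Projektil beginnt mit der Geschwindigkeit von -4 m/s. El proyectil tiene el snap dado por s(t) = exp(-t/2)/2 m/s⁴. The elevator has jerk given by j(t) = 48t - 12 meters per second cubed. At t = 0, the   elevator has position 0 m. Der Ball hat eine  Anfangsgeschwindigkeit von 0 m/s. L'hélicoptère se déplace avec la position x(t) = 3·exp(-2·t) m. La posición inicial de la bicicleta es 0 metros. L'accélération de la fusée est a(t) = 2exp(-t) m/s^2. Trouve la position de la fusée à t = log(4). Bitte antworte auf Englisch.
To solve this, we need to take 2 integrals of our acceleration equation a(t) = 2·exp(-t). The antiderivative of acceleration, with v(0) = -2, gives velocity: v(t) = -2·exp(-t). Finding the antiderivative of v(t) and using x(0) = 2: x(t) = 2·exp(-t). From the given position equation x(t) = 2·exp(-t), we substitute t = log(4) to get x = 1/2.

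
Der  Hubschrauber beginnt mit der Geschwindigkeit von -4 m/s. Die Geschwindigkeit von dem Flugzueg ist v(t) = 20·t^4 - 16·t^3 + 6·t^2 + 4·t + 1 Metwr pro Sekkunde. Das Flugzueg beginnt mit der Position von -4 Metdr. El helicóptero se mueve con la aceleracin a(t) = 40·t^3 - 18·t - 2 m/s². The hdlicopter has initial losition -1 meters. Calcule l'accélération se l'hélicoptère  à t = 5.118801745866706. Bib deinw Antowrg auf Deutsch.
Aus der Gleichung für die Beschleunigung a(t) = 40·t^3 - 18·t - 2, setzen wir t = 5.118801745866706 ein und erhalten a = 5270.80218909085.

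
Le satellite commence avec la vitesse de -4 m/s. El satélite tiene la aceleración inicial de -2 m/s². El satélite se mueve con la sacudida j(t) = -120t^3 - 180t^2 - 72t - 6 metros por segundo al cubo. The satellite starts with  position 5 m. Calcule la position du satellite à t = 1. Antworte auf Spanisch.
Para resolver esto, necesitamos tomar 3 antiderivadas de nuestra ecuación de la sacudida j(t) = -120·t^3 - 180·t^2 - 72·t - 6. Tomando ∫j(t)dt y aplicando a(0) = -2, encontramos a(t) = -30·t^4 - 60·t^3 - 36·t^2 - 6·t - 2. Tomando ∫a(t)dt y aplicando v(0) = -4, encontramos v(t) = -6·t^5 - 15·t^4 - 12·t^3 - 3·t^2 - 2·t - 4. Integrando la velocidad y usando la condición inicial x(0) = 5, obtenemos x(t) = -t^6 - 3·t^5 - 3·t^4 - t^3 - t^2 - 4·t + 5. Tenemos la posición x(t) = -t^6 - 3·t^5 - 3·t^4 - t^3 - t^2 - 4·t + 5. Sustituyendo t = 1: x(1) = -8.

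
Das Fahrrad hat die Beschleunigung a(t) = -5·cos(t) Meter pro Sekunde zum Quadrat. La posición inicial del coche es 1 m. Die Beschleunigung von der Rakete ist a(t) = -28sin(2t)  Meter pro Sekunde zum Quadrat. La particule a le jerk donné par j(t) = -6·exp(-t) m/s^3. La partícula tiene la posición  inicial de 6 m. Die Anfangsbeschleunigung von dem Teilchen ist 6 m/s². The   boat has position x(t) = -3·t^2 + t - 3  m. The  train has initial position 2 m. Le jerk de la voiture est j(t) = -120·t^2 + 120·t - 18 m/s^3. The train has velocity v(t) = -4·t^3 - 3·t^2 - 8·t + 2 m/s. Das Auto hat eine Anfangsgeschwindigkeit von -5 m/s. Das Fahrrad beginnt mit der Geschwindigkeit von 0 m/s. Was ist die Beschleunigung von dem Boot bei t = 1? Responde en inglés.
Starting from position x(t) = -3·t^2 + t - 3, we take 2 derivatives. The derivative of position gives velocity: v(t) = 1 - 6·t. The derivative of velocity gives acceleration: a(t) = -6. Using a(t) = -6 and substituting t = 1, we find a = -6.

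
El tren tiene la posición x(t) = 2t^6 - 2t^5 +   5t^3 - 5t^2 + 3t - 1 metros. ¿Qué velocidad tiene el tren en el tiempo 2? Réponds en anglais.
We must differentiate our position equation x(t) = 2·t^6 - 2·t^5 + 5·t^3 - 5·t^2 + 3·t - 1 1 time. Taking d/dt of x(t), we find v(t) = 12·t^5 - 10·t^4 + 15·t^2 - 10·t + 3. Using v(t) = 12·t^5 - 10·t^4 + 15·t^2 - 10·t + 3 and substituting t = 2, we find v = 267.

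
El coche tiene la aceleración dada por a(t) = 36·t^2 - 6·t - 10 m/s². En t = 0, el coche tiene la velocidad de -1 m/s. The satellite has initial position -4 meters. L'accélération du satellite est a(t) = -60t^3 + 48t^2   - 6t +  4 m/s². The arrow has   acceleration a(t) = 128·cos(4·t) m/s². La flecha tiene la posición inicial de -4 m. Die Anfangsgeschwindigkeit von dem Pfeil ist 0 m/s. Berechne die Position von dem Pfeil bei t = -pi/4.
Um dies zu lösen, müssen wir 2 Stammfunktionen unserer Gleichung für die Beschleunigung a(t) = 128·cos(4·t) finden. Das Integral von der Beschleunigung, mit v(0) = 0, ergibt die Geschwindigkeit: v(t) = 32·sin(4·t). Mit ∫v(t)dt und Anwendung von x(0) = -4, finden wir x(t) = 4 - 8·cos(4·t). Mit x(t) = 4 - 8·cos(4·t) und Einsetzen von t = -pi/4, finden wir x = 12.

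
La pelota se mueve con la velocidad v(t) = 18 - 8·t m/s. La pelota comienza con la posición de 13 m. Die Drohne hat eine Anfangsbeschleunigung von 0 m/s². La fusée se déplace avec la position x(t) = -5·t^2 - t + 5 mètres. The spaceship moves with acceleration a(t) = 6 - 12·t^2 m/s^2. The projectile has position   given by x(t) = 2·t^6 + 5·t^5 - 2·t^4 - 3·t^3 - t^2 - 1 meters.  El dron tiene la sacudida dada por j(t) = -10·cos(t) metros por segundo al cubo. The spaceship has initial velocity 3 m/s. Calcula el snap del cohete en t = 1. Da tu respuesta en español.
Partiendo de la posición x(t) = -5·t^2 - t + 5, tomamos 4 derivadas. La derivada de la posición da la velocidad: v(t) = -10·t - 1. Derivando la velocidad, obtenemos la aceleración: a(t) = -10. La derivada de la aceleración da la sacudida: j(t) = 0. La derivada de la sacudida da el snap: s(t) = 0. Tenemos el snap s(t) = 0. Sustituyendo t = 1: s(1) = 0.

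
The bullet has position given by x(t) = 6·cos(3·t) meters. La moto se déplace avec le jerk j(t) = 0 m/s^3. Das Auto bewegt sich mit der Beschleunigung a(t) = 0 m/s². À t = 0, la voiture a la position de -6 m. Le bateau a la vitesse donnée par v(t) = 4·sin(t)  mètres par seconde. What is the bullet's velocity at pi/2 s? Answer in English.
To solve this, we need to take 1 derivative of our position equation x(t) = 6·cos(3·t). Taking d/dt of x(t), we find v(t) = -18·sin(3·t). Using v(t) = -18·sin(3·t) and substituting t = pi/2, we find v = 18.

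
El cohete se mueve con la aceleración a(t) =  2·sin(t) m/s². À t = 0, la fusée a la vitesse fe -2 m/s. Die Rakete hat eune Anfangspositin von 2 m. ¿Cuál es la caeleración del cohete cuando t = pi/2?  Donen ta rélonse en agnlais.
We have acceleration a(t) = 2·sin(t). Substituting t = pi/2: a(pi/2) = 2.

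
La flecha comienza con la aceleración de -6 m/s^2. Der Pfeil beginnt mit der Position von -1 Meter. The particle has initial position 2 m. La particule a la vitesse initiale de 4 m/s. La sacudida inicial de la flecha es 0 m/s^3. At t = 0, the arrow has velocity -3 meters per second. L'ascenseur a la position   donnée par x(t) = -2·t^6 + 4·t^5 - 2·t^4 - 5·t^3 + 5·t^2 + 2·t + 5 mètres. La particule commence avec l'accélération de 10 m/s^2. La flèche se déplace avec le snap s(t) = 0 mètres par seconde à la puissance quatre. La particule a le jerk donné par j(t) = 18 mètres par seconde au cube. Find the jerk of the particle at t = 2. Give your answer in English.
From the given jerk equation j(t) = 18, we substitute t = 2 to get j = 18.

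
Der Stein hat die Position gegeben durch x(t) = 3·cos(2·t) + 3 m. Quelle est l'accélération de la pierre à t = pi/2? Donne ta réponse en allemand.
Um dies zu lösen, müssen wir 2 Ableitungen unserer Gleichung für die Position x(t) = 3·cos(2·t) + 3 nehmen. Durch Ableiten von der Position erhalten wir die Geschwindigkeit: v(t) = -6·sin(2·t). Die Ableitung von der Geschwindigkeit ergibt die Beschleunigung: a(t) = -12·cos(2·t). Mit a(t) = -12·cos(2·t) und Einsetzen von t = pi/2, finden wir a = 12.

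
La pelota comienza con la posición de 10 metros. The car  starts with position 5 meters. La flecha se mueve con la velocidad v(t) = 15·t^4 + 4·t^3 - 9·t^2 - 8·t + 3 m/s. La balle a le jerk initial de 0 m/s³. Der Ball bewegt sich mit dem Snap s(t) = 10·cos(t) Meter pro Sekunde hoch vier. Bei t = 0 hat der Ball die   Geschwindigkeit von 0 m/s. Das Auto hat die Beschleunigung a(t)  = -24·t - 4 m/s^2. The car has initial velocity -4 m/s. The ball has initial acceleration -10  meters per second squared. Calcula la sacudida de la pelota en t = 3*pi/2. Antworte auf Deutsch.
Ausgehend von dem Snap s(t) = 10·cos(t), nehmen wir 1 Stammfunktion. Die Stammfunktion von dem Snap ist der Ruck. Mit j(0) = 0 erhalten wir j(t) = 10·sin(t). Mit j(t) = 10·sin(t) und Einsetzen von t = 3*pi/2, finden wir j = -10.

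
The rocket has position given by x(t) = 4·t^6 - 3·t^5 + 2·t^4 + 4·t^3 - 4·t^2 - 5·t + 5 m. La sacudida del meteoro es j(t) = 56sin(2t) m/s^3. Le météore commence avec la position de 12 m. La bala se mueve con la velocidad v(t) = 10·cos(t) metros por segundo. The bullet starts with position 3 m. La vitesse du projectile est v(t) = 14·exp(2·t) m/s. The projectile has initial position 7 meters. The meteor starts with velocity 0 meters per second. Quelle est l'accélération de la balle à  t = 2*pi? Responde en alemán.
Wir müssen unsere Gleichung für die Geschwindigkeit v(t) = 10·cos(t) 1-mal ableiten. Durch Ableiten von der Geschwindigkeit erhalten wir die Beschleunigung: a(t) = -10·sin(t). Mit a(t) = -10·sin(t) und Einsetzen von t = 2*pi, finden wir a = 0.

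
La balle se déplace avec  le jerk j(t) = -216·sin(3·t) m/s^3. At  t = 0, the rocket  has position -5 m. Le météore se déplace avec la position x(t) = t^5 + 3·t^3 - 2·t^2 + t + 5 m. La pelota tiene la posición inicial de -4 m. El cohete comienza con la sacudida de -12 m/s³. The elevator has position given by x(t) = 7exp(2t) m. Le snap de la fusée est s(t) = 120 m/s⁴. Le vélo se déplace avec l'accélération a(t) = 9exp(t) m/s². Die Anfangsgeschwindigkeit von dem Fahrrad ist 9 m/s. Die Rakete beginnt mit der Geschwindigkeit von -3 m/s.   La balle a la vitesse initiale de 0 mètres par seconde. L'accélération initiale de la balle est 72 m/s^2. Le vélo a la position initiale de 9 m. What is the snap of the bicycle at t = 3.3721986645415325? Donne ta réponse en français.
Pour résoudre ceci, nous devons prendre 2 dérivées de notre équation de l'accélération a(t) = 9·exp(t). La dérivée de l'accélération donne le jerk: j(t) = 9·exp(t). En prenant d/dt de j(t), nous trouvons s(t) = 9·exp(t). De l'équation du snap s(t) = 9·exp(t), nous substituons t = 3.3721986645415325 pour obtenir s = 262.282781882939.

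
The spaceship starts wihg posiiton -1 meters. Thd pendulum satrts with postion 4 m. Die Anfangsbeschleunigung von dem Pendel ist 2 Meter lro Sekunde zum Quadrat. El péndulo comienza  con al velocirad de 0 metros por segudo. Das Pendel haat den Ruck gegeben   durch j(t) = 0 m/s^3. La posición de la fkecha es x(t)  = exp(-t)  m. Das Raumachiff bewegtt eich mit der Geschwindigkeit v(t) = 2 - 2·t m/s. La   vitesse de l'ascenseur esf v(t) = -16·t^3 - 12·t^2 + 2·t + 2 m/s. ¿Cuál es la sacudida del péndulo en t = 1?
Usando j(t) = 0 y sustituyendo t = 1, encontramos j = 0.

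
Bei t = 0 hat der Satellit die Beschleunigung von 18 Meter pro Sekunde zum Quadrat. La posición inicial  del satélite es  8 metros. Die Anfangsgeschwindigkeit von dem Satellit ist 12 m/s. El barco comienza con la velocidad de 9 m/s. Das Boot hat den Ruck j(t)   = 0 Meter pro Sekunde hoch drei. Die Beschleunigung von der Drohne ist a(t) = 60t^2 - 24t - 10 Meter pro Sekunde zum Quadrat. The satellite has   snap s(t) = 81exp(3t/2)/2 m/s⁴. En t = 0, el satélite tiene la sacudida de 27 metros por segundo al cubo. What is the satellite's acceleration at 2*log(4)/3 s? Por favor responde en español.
Necesitamos integrar nuestra ecuación del snap s(t) = 81·exp(3·t/2)/2 2 veces. Tomando ∫s(t)dt y aplicando j(0) = 27, encontramos j(t) = 27·exp(3·t/2). La integral de la sacudida, con a(0) = 18, da la aceleración: a(t) = 18·exp(3·t/2). Usando a(t) = 18·exp(3·t/2) y sustituyendo t = 2*log(4)/3, encontramos a = 72.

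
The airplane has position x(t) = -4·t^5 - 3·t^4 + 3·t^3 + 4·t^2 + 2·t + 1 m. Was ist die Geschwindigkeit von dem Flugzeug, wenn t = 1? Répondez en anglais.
Starting from position x(t) = -4·t^5 - 3·t^4 + 3·t^3 + 4·t^2 + 2·t + 1, we take 1 derivative. Differentiating position, we get velocity: v(t) = -20·t^4 - 12·t^3 + 9·t^2 + 8·t + 2. We have velocity v(t) = -20·t^4 - 12·t^3 + 9·t^2 + 8·t + 2. Substituting t = 1: v(1) = -13.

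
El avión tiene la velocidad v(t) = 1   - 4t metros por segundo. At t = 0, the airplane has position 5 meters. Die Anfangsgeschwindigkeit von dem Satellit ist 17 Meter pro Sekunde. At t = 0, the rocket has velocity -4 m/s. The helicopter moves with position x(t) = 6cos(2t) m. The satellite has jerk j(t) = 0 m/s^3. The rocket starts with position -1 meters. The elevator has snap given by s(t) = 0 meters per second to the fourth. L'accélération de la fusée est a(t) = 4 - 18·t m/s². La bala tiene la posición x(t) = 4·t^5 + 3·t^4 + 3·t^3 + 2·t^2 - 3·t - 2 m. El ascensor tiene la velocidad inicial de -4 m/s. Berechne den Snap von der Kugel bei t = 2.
Ausgehend von der Position x(t) = 4·t^5 + 3·t^4 + 3·t^3 + 2·t^2 - 3·t - 2, nehmen wir 4 Ableitungen. Mit d/dt von x(t) finden wir v(t) = 20·t^4 + 12·t^3 + 9·t^2 + 4·t - 3. Durch Ableiten von der Geschwindigkeit erhalten wir die Beschleunigung: a(t) = 80·t^3 + 36·t^2 + 18·t + 4. Die Ableitung von der Beschleunigung ergibt den Ruck: j(t) = 240·t^2 + 72·t + 18. Die Ableitung von dem Ruck ergibt den Snap: s(t) = 480·t + 72. Aus der Gleichung für den Snap s(t) = 480·t + 72, setzen wir t = 2 ein und erhalten s = 1032.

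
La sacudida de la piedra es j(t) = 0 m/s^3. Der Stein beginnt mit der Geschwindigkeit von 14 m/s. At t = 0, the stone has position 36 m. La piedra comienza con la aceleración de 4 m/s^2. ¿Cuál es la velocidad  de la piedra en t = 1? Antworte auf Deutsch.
Wir müssen unsere Gleichung für den Ruck j(t) = 0 2-mal integrieren. Die Stammfunktion von dem Ruck ist die Beschleunigung. Mit a(0) = 4 erhalten wir a(t) = 4. Das Integral von der Beschleunigung, mit v(0) = 14, ergibt die Geschwindigkeit: v(t) = 4·t + 14. Aus der Gleichung für die Geschwindigkeit v(t) = 4·t + 14, setzen wir t = 1 ein und erhalten v = 18.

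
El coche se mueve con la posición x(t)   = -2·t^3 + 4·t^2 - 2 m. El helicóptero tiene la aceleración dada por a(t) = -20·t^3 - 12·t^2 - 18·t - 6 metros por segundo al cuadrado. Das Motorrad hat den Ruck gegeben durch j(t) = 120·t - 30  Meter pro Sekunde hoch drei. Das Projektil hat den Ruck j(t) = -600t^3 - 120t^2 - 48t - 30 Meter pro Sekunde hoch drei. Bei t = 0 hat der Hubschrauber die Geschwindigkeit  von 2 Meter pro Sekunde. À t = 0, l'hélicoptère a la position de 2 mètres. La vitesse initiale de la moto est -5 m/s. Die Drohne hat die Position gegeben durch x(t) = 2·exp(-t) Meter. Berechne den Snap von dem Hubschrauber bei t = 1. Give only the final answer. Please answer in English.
The snap at t = 1 is s = -144.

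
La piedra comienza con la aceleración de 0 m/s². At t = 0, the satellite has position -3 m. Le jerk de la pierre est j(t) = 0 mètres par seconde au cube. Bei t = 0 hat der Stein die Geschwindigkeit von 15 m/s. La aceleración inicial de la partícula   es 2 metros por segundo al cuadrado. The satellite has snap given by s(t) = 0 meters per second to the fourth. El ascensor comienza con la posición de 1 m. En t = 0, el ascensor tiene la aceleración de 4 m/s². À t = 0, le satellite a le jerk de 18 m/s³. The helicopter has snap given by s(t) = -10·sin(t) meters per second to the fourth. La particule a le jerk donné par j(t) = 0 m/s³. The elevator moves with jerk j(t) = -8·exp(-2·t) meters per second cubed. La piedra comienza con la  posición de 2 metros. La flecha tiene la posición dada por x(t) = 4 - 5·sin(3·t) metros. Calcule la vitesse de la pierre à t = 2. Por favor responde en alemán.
Wir müssen unsere Gleichung für den Ruck j(t) = 0 2-mal integrieren. Durch Integration von dem Ruck und Verwendung der Anfangsbedingung a(0) = 0, erhalten wir a(t) = 0. Das Integral von der Beschleunigung ist die Geschwindigkeit. Mit v(0) = 15 erhalten wir v(t) = 15. Mit v(t) = 15 und Einsetzen von t = 2, finden wir v = 15.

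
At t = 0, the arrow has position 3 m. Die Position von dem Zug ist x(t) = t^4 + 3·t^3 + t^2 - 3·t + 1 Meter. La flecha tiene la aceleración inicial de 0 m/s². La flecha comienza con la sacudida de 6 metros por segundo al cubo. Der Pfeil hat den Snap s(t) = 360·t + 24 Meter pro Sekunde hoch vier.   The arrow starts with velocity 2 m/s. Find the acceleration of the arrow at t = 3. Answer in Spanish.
Partiendo del snap s(t) = 360·t + 24, tomamos 2 antiderivadas. La integral del snap es la sacudida. Usando j(0) = 6, obtenemos j(t) = 180·t^2 + 24·t + 6. Tomando ∫j(t)dt y aplicando a(0) = 0, encontramos a(t) = 6·t·(10·t^2 + 2·t + 1). De la ecuación de la aceleración a(t) = 6·t·(10·t^2 + 2·t + 1), sustituimos t = 3 para obtener a = 1746.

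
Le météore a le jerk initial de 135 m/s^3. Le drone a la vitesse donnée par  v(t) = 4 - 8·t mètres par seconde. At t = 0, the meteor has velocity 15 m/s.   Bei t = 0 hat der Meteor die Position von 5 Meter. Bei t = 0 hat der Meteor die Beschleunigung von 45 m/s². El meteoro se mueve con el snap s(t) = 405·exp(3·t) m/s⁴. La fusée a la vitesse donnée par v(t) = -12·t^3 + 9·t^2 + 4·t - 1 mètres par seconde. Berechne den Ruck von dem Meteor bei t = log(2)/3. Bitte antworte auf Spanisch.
Para resolver esto, necesitamos tomar 1 antiderivada de nuestra ecuación del snap s(t) = 405·exp(3·t). Tomando ∫s(t)dt y aplicando j(0) = 135, encontramos j(t) = 135·exp(3·t). Tenemos la sacudida j(t) = 135·exp(3·t). Sustituyendo t = log(2)/3: j(log(2)/3) = 270.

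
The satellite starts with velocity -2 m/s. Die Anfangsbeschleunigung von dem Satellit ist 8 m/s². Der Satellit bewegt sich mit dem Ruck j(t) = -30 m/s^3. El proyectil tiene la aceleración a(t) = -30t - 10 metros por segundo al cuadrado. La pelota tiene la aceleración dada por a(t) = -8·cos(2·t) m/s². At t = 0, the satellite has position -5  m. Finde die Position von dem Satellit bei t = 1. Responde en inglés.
We must find the antiderivative of our jerk equation j(t) = -30 3 times. Finding the integral of j(t) and using a(0) = 8: a(t) = 8 - 30·t. Finding the antiderivative of a(t) and using v(0) = -2: v(t) = -15·t^2 + 8·t - 2. The antiderivative of velocity, with x(0) = -5, gives position: x(t) = -5·t^3 + 4·t^2 - 2·t - 5. From the given position equation x(t) = -5·t^3 + 4·t^2 - 2·t - 5, we substitute t = 1 to get x = -8.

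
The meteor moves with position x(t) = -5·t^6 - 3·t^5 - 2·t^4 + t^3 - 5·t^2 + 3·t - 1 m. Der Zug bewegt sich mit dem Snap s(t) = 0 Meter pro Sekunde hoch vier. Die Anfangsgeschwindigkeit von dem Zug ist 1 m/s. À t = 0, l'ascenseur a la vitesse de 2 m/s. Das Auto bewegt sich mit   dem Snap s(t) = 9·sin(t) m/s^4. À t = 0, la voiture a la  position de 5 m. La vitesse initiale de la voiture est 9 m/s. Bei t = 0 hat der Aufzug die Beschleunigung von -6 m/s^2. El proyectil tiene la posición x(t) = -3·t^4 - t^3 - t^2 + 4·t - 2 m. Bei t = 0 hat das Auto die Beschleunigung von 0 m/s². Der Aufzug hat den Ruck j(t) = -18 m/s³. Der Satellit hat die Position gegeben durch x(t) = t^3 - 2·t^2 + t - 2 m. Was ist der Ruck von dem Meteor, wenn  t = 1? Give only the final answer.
Der Ruck bei t = 1 ist j = -822.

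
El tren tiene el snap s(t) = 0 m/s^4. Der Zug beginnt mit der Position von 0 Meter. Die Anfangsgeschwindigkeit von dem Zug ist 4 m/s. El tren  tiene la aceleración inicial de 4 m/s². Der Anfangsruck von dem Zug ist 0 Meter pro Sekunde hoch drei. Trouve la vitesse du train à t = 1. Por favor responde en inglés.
We must find the antiderivative of our snap equation s(t) = 0 3 times. The integral of snap, with j(0) = 0, gives jerk: j(t) = 0. Finding the antiderivative of j(t) and using a(0) = 4: a(t) = 4. Finding the integral of a(t) and using v(0) = 4: v(t) = 4·t + 4. Using v(t) = 4·t + 4 and substituting t = 1, we find v = 8.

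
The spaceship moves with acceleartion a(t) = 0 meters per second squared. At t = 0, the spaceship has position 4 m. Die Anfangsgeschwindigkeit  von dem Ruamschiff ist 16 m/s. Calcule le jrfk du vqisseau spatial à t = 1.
En partant de l'accélération a(t) = 0, nous prenons 1 dérivée. En dérivant l'accélération, nous obtenons le jerk: j(t) = 0. En utilisant j(t) = 0 et en substituant t = 1, nous trouvons j = 0.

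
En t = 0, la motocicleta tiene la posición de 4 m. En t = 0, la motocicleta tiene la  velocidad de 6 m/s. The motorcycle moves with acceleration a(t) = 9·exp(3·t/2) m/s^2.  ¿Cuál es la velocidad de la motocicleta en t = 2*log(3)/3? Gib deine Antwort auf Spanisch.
Necesitamos integrar nuestra ecuación de la aceleración a(t) = 9·exp(3·t/2) 1 vez. La integral de la aceleración, con v(0) = 6, da la velocidad: v(t) = 6·exp(3·t/2). De la ecuación de la velocidad v(t) = 6·exp(3·t/2), sustituimos t = 2*log(3)/3 para obtener v = 18.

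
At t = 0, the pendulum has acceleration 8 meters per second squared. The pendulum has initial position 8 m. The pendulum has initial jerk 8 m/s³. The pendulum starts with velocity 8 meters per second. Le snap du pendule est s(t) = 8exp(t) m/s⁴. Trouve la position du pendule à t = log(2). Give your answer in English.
To solve this, we need to take 4 integrals of our snap equation s(t) = 8·exp(t). Finding the antiderivative of s(t) and using j(0) = 8: j(t) = 8·exp(t). The antiderivative of jerk, with a(0) = 8, gives acceleration: a(t) = 8·exp(t). The antiderivative of acceleration is velocity. Using v(0) = 8, we get v(t) = 8·exp(t). Finding the integral of v(t) and using x(0) = 8: x(t) = 8·exp(t). We have position x(t) = 8·exp(t). Substituting t = log(2): x(log(2)) = 16.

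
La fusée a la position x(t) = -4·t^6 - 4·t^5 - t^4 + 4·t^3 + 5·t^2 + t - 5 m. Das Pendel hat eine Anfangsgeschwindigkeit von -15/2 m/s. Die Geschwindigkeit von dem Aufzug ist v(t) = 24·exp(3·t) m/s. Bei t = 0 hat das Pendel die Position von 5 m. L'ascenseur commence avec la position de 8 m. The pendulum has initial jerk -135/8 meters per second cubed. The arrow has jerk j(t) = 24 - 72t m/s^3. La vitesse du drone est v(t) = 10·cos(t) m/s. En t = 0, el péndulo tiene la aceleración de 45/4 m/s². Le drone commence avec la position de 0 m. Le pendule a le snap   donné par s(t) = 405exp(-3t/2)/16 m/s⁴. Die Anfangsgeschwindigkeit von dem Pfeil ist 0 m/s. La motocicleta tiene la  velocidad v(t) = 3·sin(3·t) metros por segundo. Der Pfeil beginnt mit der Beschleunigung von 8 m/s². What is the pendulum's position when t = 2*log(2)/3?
Starting from snap s(t) = 405·exp(-3·t/2)/16, we take 4 integrals. Integrating snap and using the initial condition j(0) = -135/8, we get j(t) = -135·exp(-3·t/2)/8. The integral of jerk, with a(0) = 45/4, gives acceleration: a(t) = 45·exp(-3·t/2)/4. The antiderivative of acceleration, with v(0) = -15/2, gives velocity: v(t) = -15·exp(-3·t/2)/2. Finding the integral of v(t) and using x(0) = 5: x(t) = 5·exp(-3·t/2). Using x(t) = 5·exp(-3·t/2) and substituting t = 2*log(2)/3, we find x = 5/2.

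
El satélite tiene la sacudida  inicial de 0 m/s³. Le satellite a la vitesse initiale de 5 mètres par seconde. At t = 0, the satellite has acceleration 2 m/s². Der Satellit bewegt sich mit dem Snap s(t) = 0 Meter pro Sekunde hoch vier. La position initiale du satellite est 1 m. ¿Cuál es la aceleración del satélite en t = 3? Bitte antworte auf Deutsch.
Wir müssen die Stammfunktion unserer Gleichung für den Snap s(t) = 0 2-mal finden. Durch Integration von dem Snap und Verwendung der Anfangsbedingung j(0) = 0, erhalten wir j(t) = 0. Die Stammfunktion von dem Ruck, mit a(0) = 2, ergibt die Beschleunigung: a(t) = 2. Aus der Gleichung für die Beschleunigung a(t) = 2, setzen wir t = 3 ein und erhalten a = 2.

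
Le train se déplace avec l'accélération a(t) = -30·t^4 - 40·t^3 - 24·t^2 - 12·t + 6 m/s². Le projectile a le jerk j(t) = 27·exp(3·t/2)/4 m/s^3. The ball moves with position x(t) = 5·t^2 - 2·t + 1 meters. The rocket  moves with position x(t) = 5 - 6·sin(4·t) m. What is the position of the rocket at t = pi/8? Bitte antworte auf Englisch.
Using x(t) = 5 - 6·sin(4·t) and substituting t = pi/8, we find x = -1.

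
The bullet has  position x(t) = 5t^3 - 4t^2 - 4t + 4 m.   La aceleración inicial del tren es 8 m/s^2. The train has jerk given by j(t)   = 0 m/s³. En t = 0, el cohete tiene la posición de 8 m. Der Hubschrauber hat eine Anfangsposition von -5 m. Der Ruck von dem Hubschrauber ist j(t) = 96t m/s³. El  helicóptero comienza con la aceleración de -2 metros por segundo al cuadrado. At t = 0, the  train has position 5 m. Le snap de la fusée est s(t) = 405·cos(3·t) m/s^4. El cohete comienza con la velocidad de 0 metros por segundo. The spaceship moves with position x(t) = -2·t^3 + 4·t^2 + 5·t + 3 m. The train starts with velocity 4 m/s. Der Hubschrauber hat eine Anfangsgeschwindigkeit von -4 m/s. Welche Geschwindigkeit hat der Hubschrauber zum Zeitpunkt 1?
Wir müssen unsere Gleichung für den Ruck j(t) = 96·t 2-mal integrieren. Mit ∫j(t)dt und Anwendung von a(0) = -2, finden wir a(t) = 48·t^2 - 2. Durch Integration von der Beschleunigung und Verwendung der Anfangsbedingung v(0) = -4, erhalten wir v(t) = 16·t^3 - 2·t - 4. Mit v(t) = 16·t^3 - 2·t - 4 und Einsetzen von t = 1, finden wir v = 10.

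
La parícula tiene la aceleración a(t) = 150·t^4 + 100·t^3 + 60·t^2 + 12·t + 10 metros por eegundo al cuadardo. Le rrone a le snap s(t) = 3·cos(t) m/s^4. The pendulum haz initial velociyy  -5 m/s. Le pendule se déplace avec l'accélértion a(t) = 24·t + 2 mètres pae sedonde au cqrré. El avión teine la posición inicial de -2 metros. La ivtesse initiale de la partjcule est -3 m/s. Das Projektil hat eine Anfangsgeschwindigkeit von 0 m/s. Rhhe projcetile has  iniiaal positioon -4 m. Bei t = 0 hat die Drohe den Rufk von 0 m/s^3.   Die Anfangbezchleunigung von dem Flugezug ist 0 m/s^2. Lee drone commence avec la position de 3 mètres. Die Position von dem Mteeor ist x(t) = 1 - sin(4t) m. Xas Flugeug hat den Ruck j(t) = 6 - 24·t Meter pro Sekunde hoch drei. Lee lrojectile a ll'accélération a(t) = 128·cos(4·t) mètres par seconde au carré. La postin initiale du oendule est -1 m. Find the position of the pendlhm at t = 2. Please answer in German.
Wir müssen unsere Gleichung für die Beschleunigung a(t) = 24·t + 2 2-mal integrieren. Mit ∫a(t)dt und Anwendung von v(0) = -5, finden wir v(t) = 12·t^2 + 2·t - 5. Das Integral von der Geschwindigkeit, mit x(0) = -1, ergibt die Position: x(t) = 4·t^3 + t^2 - 5·t - 1. Wir haben die Position x(t) = 4·t^3 + t^2 - 5·t - 1. Durch Einsetzen von t = 2: x(2) = 25.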